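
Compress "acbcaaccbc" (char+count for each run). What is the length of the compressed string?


Input: acbcaaccbc
Runs:
  'a' x 1 => "a1"
  'c' x 1 => "c1"
  'b' x 1 => "b1"
  'c' x 1 => "c1"
  'a' x 2 => "a2"
  'c' x 2 => "c2"
  'b' x 1 => "b1"
  'c' x 1 => "c1"
Compressed: "a1c1b1c1a2c2b1c1"
Compressed length: 16

16


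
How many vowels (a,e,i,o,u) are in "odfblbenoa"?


Input: odfblbenoa
Checking each character:
  'o' at position 0: vowel (running total: 1)
  'd' at position 1: consonant
  'f' at position 2: consonant
  'b' at position 3: consonant
  'l' at position 4: consonant
  'b' at position 5: consonant
  'e' at position 6: vowel (running total: 2)
  'n' at position 7: consonant
  'o' at position 8: vowel (running total: 3)
  'a' at position 9: vowel (running total: 4)
Total vowels: 4

4


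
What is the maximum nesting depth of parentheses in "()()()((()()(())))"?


Input: "()()()((()()(())))"
Tracking depth:
  Position 0 '(': depth becomes 1
  Position 1 ')': depth becomes 0
  Position 2 '(': depth becomes 1
  Position 3 ')': depth becomes 0
  Position 4 '(': depth becomes 1
  Position 5 ')': depth becomes 0
  Position 6 '(': depth becomes 1
  Position 7 '(': depth becomes 2
  Position 8 '(': depth becomes 3
  Position 9 ')': depth becomes 2
  Position 10 '(': depth becomes 3
  Position 11 ')': depth becomes 2
  Position 12 '(': depth becomes 3
  Position 13 '(': depth becomes 4
  Position 14 ')': depth becomes 3
  Position 15 ')': depth becomes 2
  Position 16 ')': depth becomes 1
  Position 17 ')': depth becomes 0
Maximum depth reached: 4

4


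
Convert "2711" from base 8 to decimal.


Input: "2711" in base 8
Positional expansion:
  Digit '2' (value 2) x 8^3 = 1024
  Digit '7' (value 7) x 8^2 = 448
  Digit '1' (value 1) x 8^1 = 8
  Digit '1' (value 1) x 8^0 = 1
Sum = 1481

1481


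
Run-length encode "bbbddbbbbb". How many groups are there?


Input: bbbddbbbbb
Scanning for consecutive runs:
  Group 1: 'b' x 3 (positions 0-2)
  Group 2: 'd' x 2 (positions 3-4)
  Group 3: 'b' x 5 (positions 5-9)
Total groups: 3

3


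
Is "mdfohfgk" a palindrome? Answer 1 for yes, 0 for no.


Input: mdfohfgk
Reversed: kgfhofdm
  Compare pos 0 ('m') with pos 7 ('k'): MISMATCH
  Compare pos 1 ('d') with pos 6 ('g'): MISMATCH
  Compare pos 2 ('f') with pos 5 ('f'): match
  Compare pos 3 ('o') with pos 4 ('h'): MISMATCH
Result: not a palindrome

0


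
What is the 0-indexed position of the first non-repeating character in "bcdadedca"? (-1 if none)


Input: bcdadedca
Character frequencies:
  'a': 2
  'b': 1
  'c': 2
  'd': 3
  'e': 1
Scanning left to right for freq == 1:
  Position 0 ('b'): unique! => answer = 0

0


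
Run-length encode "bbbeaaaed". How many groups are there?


Input: bbbeaaaed
Scanning for consecutive runs:
  Group 1: 'b' x 3 (positions 0-2)
  Group 2: 'e' x 1 (positions 3-3)
  Group 3: 'a' x 3 (positions 4-6)
  Group 4: 'e' x 1 (positions 7-7)
  Group 5: 'd' x 1 (positions 8-8)
Total groups: 5

5


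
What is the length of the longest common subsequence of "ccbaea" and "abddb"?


LCS of "ccbaea" and "abddb"
DP table:
           a    b    d    d    b
      0    0    0    0    0    0
  c   0    0    0    0    0    0
  c   0    0    0    0    0    0
  b   0    0    1    1    1    1
  a   0    1    1    1    1    1
  e   0    1    1    1    1    1
  a   0    1    1    1    1    1
LCS length = dp[6][5] = 1

1


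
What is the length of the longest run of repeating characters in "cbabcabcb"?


Input: "cbabcabcb"
Scanning for longest run:
  Position 1 ('b'): new char, reset run to 1
  Position 2 ('a'): new char, reset run to 1
  Position 3 ('b'): new char, reset run to 1
  Position 4 ('c'): new char, reset run to 1
  Position 5 ('a'): new char, reset run to 1
  Position 6 ('b'): new char, reset run to 1
  Position 7 ('c'): new char, reset run to 1
  Position 8 ('b'): new char, reset run to 1
Longest run: 'c' with length 1

1


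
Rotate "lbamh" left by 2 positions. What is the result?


Input: "lbamh", rotate left by 2
First 2 characters: "lb"
Remaining characters: "amh"
Concatenate remaining + first: "amh" + "lb" = "amhlb"

amhlb


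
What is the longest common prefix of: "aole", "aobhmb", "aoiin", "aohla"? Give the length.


Words: aole, aobhmb, aoiin, aohla
  Position 0: all 'a' => match
  Position 1: all 'o' => match
  Position 2: ('l', 'b', 'i', 'h') => mismatch, stop
LCP = "ao" (length 2)

2


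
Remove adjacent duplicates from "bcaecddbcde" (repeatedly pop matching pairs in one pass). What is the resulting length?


Input: bcaecddbcde
Stack-based adjacent duplicate removal:
  Read 'b': push. Stack: b
  Read 'c': push. Stack: bc
  Read 'a': push. Stack: bca
  Read 'e': push. Stack: bcae
  Read 'c': push. Stack: bcaec
  Read 'd': push. Stack: bcaecd
  Read 'd': matches stack top 'd' => pop. Stack: bcaec
  Read 'b': push. Stack: bcaecb
  Read 'c': push. Stack: bcaecbc
  Read 'd': push. Stack: bcaecbcd
  Read 'e': push. Stack: bcaecbcde
Final stack: "bcaecbcde" (length 9)

9


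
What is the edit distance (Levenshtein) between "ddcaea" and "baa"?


Computing edit distance: "ddcaea" -> "baa"
DP table:
           b    a    a
      0    1    2    3
  d   1    1    2    3
  d   2    2    2    3
  c   3    3    3    3
  a   4    4    3    3
  e   5    5    4    4
  a   6    6    5    4
Edit distance = dp[6][3] = 4

4


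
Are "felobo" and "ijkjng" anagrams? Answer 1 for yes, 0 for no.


Strings: "felobo", "ijkjng"
Sorted first:  befloo
Sorted second: gijjkn
Differ at position 0: 'b' vs 'g' => not anagrams

0


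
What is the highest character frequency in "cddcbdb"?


Input: cddcbdb
Character counts:
  'b': 2
  'c': 2
  'd': 3
Maximum frequency: 3

3


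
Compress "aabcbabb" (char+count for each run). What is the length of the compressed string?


Input: aabcbabb
Runs:
  'a' x 2 => "a2"
  'b' x 1 => "b1"
  'c' x 1 => "c1"
  'b' x 1 => "b1"
  'a' x 1 => "a1"
  'b' x 2 => "b2"
Compressed: "a2b1c1b1a1b2"
Compressed length: 12

12


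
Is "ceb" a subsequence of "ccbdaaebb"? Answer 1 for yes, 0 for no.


Check if "ceb" is a subsequence of "ccbdaaebb"
Greedy scan:
  Position 0 ('c'): matches sub[0] = 'c'
  Position 1 ('c'): no match needed
  Position 2 ('b'): no match needed
  Position 3 ('d'): no match needed
  Position 4 ('a'): no match needed
  Position 5 ('a'): no match needed
  Position 6 ('e'): matches sub[1] = 'e'
  Position 7 ('b'): matches sub[2] = 'b'
  Position 8 ('b'): no match needed
All 3 characters matched => is a subsequence

1


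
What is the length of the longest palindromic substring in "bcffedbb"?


Input: "bcffedbb"
Checking substrings for palindromes:
  [2:4] "ff" (len 2) => palindrome
  [6:8] "bb" (len 2) => palindrome
Longest palindromic substring: "ff" with length 2

2


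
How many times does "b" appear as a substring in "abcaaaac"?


Searching for "b" in "abcaaaac"
Scanning each position:
  Position 0: "a" => no
  Position 1: "b" => MATCH
  Position 2: "c" => no
  Position 3: "a" => no
  Position 4: "a" => no
  Position 5: "a" => no
  Position 6: "a" => no
  Position 7: "c" => no
Total occurrences: 1

1


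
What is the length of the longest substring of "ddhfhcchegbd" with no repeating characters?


Input: "ddhfhcchegbd"
Sliding window (track last position of each char):
  Position 0 ('d'): window [0,0] length 1 -- new best
  Position 1 ('d'): repeat (last at 0), move window start to 1
  Position 1 ('d'): window [1,1] length 1
  Position 2 ('h'): window [1,2] length 2 -- new best
  Position 3 ('f'): window [1,3] length 3 -- new best
  Position 4 ('h'): repeat (last at 2), move window start to 3
  Position 4 ('h'): window [3,4] length 2
  Position 5 ('c'): window [3,5] length 3
  Position 6 ('c'): repeat (last at 5), move window start to 6
  Position 6 ('c'): window [6,6] length 1
  Position 7 ('h'): window [6,7] length 2
  Position 8 ('e'): window [6,8] length 3
  Position 9 ('g'): window [6,9] length 4 -- new best
  Position 10 ('b'): window [6,10] length 5 -- new best
  Position 11 ('d'): window [6,11] length 6 -- new best
Longest substring with no repeats: "chegbd" with length 6

6


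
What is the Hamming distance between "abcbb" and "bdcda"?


Comparing "abcbb" and "bdcda" position by position:
  Position 0: 'a' vs 'b' => differ
  Position 1: 'b' vs 'd' => differ
  Position 2: 'c' vs 'c' => same
  Position 3: 'b' vs 'd' => differ
  Position 4: 'b' vs 'a' => differ
Total differences (Hamming distance): 4

4


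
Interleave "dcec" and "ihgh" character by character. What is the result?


Interleaving "dcec" and "ihgh":
  Position 0: 'd' from first, 'i' from second => "di"
  Position 1: 'c' from first, 'h' from second => "ch"
  Position 2: 'e' from first, 'g' from second => "eg"
  Position 3: 'c' from first, 'h' from second => "ch"
Result: dichegch

dichegch


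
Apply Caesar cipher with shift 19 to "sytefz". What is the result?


Caesar cipher: shift "sytefz" by 19
  's' (pos 18) + 19 = pos 11 = 'l'
  'y' (pos 24) + 19 = pos 17 = 'r'
  't' (pos 19) + 19 = pos 12 = 'm'
  'e' (pos 4) + 19 = pos 23 = 'x'
  'f' (pos 5) + 19 = pos 24 = 'y'
  'z' (pos 25) + 19 = pos 18 = 's'
Result: lrmxys

lrmxys


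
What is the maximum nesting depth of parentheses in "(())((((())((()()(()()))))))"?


Input: "(())((((())((()()(()()))))))"
Tracking depth:
  Position 0 '(': depth becomes 1
  Position 1 '(': depth becomes 2
  Position 2 ')': depth becomes 1
  Position 3 ')': depth becomes 0
  Position 4 '(': depth becomes 1
  Position 5 '(': depth becomes 2
  Position 6 '(': depth becomes 3
  Position 7 '(': depth becomes 4
  Position 8 '(': depth becomes 5
  Position 9 ')': depth becomes 4
  Position 10 ')': depth becomes 3
  Position 11 '(': depth becomes 4
  Position 12 '(': depth becomes 5
  Position 13 '(': depth becomes 6
  Position 14 ')': depth becomes 5
  Position 15 '(': depth becomes 6
  Position 16 ')': depth becomes 5
  Position 17 '(': depth becomes 6
  Position 18 '(': depth becomes 7
  Position 19 ')': depth becomes 6
  Position 20 '(': depth becomes 7
  Position 21 ')': depth becomes 6
  Position 22 ')': depth becomes 5
  Position 23 ')': depth becomes 4
  Position 24 ')': depth becomes 3
  Position 25 ')': depth becomes 2
  Position 26 ')': depth becomes 1
  Position 27 ')': depth becomes 0
Maximum depth reached: 7

7


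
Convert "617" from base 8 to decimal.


Input: "617" in base 8
Positional expansion:
  Digit '6' (value 6) x 8^2 = 384
  Digit '1' (value 1) x 8^1 = 8
  Digit '7' (value 7) x 8^0 = 7
Sum = 399

399


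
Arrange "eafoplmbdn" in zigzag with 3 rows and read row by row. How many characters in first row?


Zigzag "eafoplmbdn" into 3 rows:
Placing characters:
  'e' => row 0
  'a' => row 1
  'f' => row 2
  'o' => row 1
  'p' => row 0
  'l' => row 1
  'm' => row 2
  'b' => row 1
  'd' => row 0
  'n' => row 1
Rows:
  Row 0: "epd"
  Row 1: "aolbn"
  Row 2: "fm"
First row length: 3

3


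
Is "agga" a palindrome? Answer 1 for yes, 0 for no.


Input: agga
Reversed: agga
  Compare pos 0 ('a') with pos 3 ('a'): match
  Compare pos 1 ('g') with pos 2 ('g'): match
Result: palindrome

1


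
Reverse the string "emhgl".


Input: emhgl
Reading characters right to left:
  Position 4: 'l'
  Position 3: 'g'
  Position 2: 'h'
  Position 1: 'm'
  Position 0: 'e'
Reversed: lghme

lghme


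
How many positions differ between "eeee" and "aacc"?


Comparing "eeee" and "aacc" position by position:
  Position 0: 'e' vs 'a' => DIFFER
  Position 1: 'e' vs 'a' => DIFFER
  Position 2: 'e' vs 'c' => DIFFER
  Position 3: 'e' vs 'c' => DIFFER
Positions that differ: 4

4


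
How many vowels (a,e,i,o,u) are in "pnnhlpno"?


Input: pnnhlpno
Checking each character:
  'p' at position 0: consonant
  'n' at position 1: consonant
  'n' at position 2: consonant
  'h' at position 3: consonant
  'l' at position 4: consonant
  'p' at position 5: consonant
  'n' at position 6: consonant
  'o' at position 7: vowel (running total: 1)
Total vowels: 1

1


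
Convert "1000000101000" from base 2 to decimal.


Input: "1000000101000" in base 2
Positional expansion:
  Digit '1' (value 1) x 2^12 = 4096
  Digit '0' (value 0) x 2^11 = 0
  Digit '0' (value 0) x 2^10 = 0
  Digit '0' (value 0) x 2^9 = 0
  Digit '0' (value 0) x 2^8 = 0
  Digit '0' (value 0) x 2^7 = 0
  Digit '0' (value 0) x 2^6 = 0
  Digit '1' (value 1) x 2^5 = 32
  Digit '0' (value 0) x 2^4 = 0
  Digit '1' (value 1) x 2^3 = 8
  Digit '0' (value 0) x 2^2 = 0
  Digit '0' (value 0) x 2^1 = 0
  Digit '0' (value 0) x 2^0 = 0
Sum = 4136

4136


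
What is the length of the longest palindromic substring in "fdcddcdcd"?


Input: "fdcddcdcd"
Checking substrings for palindromes:
  [1:7] "dcddcd" (len 6) => palindrome
  [4:9] "dcdcd" (len 5) => palindrome
  [2:6] "cddc" (len 4) => palindrome
  [1:4] "dcd" (len 3) => palindrome
  [4:7] "dcd" (len 3) => palindrome
  [5:8] "cdc" (len 3) => palindrome
Longest palindromic substring: "dcddcd" with length 6

6


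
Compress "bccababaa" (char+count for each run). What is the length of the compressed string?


Input: bccababaa
Runs:
  'b' x 1 => "b1"
  'c' x 2 => "c2"
  'a' x 1 => "a1"
  'b' x 1 => "b1"
  'a' x 1 => "a1"
  'b' x 1 => "b1"
  'a' x 2 => "a2"
Compressed: "b1c2a1b1a1b1a2"
Compressed length: 14

14


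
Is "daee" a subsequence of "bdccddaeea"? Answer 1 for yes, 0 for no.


Check if "daee" is a subsequence of "bdccddaeea"
Greedy scan:
  Position 0 ('b'): no match needed
  Position 1 ('d'): matches sub[0] = 'd'
  Position 2 ('c'): no match needed
  Position 3 ('c'): no match needed
  Position 4 ('d'): no match needed
  Position 5 ('d'): no match needed
  Position 6 ('a'): matches sub[1] = 'a'
  Position 7 ('e'): matches sub[2] = 'e'
  Position 8 ('e'): matches sub[3] = 'e'
  Position 9 ('a'): no match needed
All 4 characters matched => is a subsequence

1


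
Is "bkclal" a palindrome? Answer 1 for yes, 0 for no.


Input: bkclal
Reversed: lalckb
  Compare pos 0 ('b') with pos 5 ('l'): MISMATCH
  Compare pos 1 ('k') with pos 4 ('a'): MISMATCH
  Compare pos 2 ('c') with pos 3 ('l'): MISMATCH
Result: not a palindrome

0


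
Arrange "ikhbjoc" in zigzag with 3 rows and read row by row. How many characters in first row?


Zigzag "ikhbjoc" into 3 rows:
Placing characters:
  'i' => row 0
  'k' => row 1
  'h' => row 2
  'b' => row 1
  'j' => row 0
  'o' => row 1
  'c' => row 2
Rows:
  Row 0: "ij"
  Row 1: "kbo"
  Row 2: "hc"
First row length: 2

2


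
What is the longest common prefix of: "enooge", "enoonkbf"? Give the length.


Words: enooge, enoonkbf
  Position 0: all 'e' => match
  Position 1: all 'n' => match
  Position 2: all 'o' => match
  Position 3: all 'o' => match
  Position 4: ('g', 'n') => mismatch, stop
LCP = "enoo" (length 4)

4


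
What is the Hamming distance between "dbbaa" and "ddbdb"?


Comparing "dbbaa" and "ddbdb" position by position:
  Position 0: 'd' vs 'd' => same
  Position 1: 'b' vs 'd' => differ
  Position 2: 'b' vs 'b' => same
  Position 3: 'a' vs 'd' => differ
  Position 4: 'a' vs 'b' => differ
Total differences (Hamming distance): 3

3


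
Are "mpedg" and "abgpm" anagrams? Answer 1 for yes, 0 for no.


Strings: "mpedg", "abgpm"
Sorted first:  degmp
Sorted second: abgmp
Differ at position 0: 'd' vs 'a' => not anagrams

0


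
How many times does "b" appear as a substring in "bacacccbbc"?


Searching for "b" in "bacacccbbc"
Scanning each position:
  Position 0: "b" => MATCH
  Position 1: "a" => no
  Position 2: "c" => no
  Position 3: "a" => no
  Position 4: "c" => no
  Position 5: "c" => no
  Position 6: "c" => no
  Position 7: "b" => MATCH
  Position 8: "b" => MATCH
  Position 9: "c" => no
Total occurrences: 3

3


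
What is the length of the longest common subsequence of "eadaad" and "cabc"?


LCS of "eadaad" and "cabc"
DP table:
           c    a    b    c
      0    0    0    0    0
  e   0    0    0    0    0
  a   0    0    1    1    1
  d   0    0    1    1    1
  a   0    0    1    1    1
  a   0    0    1    1    1
  d   0    0    1    1    1
LCS length = dp[6][4] = 1

1


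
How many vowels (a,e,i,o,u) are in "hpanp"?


Input: hpanp
Checking each character:
  'h' at position 0: consonant
  'p' at position 1: consonant
  'a' at position 2: vowel (running total: 1)
  'n' at position 3: consonant
  'p' at position 4: consonant
Total vowels: 1

1


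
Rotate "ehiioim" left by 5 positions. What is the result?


Input: "ehiioim", rotate left by 5
First 5 characters: "ehiio"
Remaining characters: "im"
Concatenate remaining + first: "im" + "ehiio" = "imehiio"

imehiio


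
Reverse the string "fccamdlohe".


Input: fccamdlohe
Reading characters right to left:
  Position 9: 'e'
  Position 8: 'h'
  Position 7: 'o'
  Position 6: 'l'
  Position 5: 'd'
  Position 4: 'm'
  Position 3: 'a'
  Position 2: 'c'
  Position 1: 'c'
  Position 0: 'f'
Reversed: eholdmaccf

eholdmaccf


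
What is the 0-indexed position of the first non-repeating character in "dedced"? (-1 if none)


Input: dedced
Character frequencies:
  'c': 1
  'd': 3
  'e': 2
Scanning left to right for freq == 1:
  Position 0 ('d'): freq=3, skip
  Position 1 ('e'): freq=2, skip
  Position 2 ('d'): freq=3, skip
  Position 3 ('c'): unique! => answer = 3

3


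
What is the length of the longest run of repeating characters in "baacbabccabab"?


Input: "baacbabccabab"
Scanning for longest run:
  Position 1 ('a'): new char, reset run to 1
  Position 2 ('a'): continues run of 'a', length=2
  Position 3 ('c'): new char, reset run to 1
  Position 4 ('b'): new char, reset run to 1
  Position 5 ('a'): new char, reset run to 1
  Position 6 ('b'): new char, reset run to 1
  Position 7 ('c'): new char, reset run to 1
  Position 8 ('c'): continues run of 'c', length=2
  Position 9 ('a'): new char, reset run to 1
  Position 10 ('b'): new char, reset run to 1
  Position 11 ('a'): new char, reset run to 1
  Position 12 ('b'): new char, reset run to 1
Longest run: 'a' with length 2

2


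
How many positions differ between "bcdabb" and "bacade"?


Comparing "bcdabb" and "bacade" position by position:
  Position 0: 'b' vs 'b' => same
  Position 1: 'c' vs 'a' => DIFFER
  Position 2: 'd' vs 'c' => DIFFER
  Position 3: 'a' vs 'a' => same
  Position 4: 'b' vs 'd' => DIFFER
  Position 5: 'b' vs 'e' => DIFFER
Positions that differ: 4

4


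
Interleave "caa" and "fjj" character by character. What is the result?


Interleaving "caa" and "fjj":
  Position 0: 'c' from first, 'f' from second => "cf"
  Position 1: 'a' from first, 'j' from second => "aj"
  Position 2: 'a' from first, 'j' from second => "aj"
Result: cfajaj

cfajaj


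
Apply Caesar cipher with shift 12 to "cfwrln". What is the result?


Caesar cipher: shift "cfwrln" by 12
  'c' (pos 2) + 12 = pos 14 = 'o'
  'f' (pos 5) + 12 = pos 17 = 'r'
  'w' (pos 22) + 12 = pos 8 = 'i'
  'r' (pos 17) + 12 = pos 3 = 'd'
  'l' (pos 11) + 12 = pos 23 = 'x'
  'n' (pos 13) + 12 = pos 25 = 'z'
Result: oridxz

oridxz


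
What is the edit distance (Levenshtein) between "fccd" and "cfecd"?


Computing edit distance: "fccd" -> "cfecd"
DP table:
           c    f    e    c    d
      0    1    2    3    4    5
  f   1    1    1    2    3    4
  c   2    1    2    2    2    3
  c   3    2    2    3    2    3
  d   4    3    3    3    3    2
Edit distance = dp[4][5] = 2

2


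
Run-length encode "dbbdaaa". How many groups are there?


Input: dbbdaaa
Scanning for consecutive runs:
  Group 1: 'd' x 1 (positions 0-0)
  Group 2: 'b' x 2 (positions 1-2)
  Group 3: 'd' x 1 (positions 3-3)
  Group 4: 'a' x 3 (positions 4-6)
Total groups: 4

4


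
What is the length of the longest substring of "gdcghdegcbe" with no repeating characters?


Input: "gdcghdegcbe"
Sliding window (track last position of each char):
  Position 0 ('g'): window [0,0] length 1 -- new best
  Position 1 ('d'): window [0,1] length 2 -- new best
  Position 2 ('c'): window [0,2] length 3 -- new best
  Position 3 ('g'): repeat (last at 0), move window start to 1
  Position 3 ('g'): window [1,3] length 3
  Position 4 ('h'): window [1,4] length 4 -- new best
  Position 5 ('d'): repeat (last at 1), move window start to 2
  Position 5 ('d'): window [2,5] length 4
  Position 6 ('e'): window [2,6] length 5 -- new best
  Position 7 ('g'): repeat (last at 3), move window start to 4
  Position 7 ('g'): window [4,7] length 4
  Position 8 ('c'): window [4,8] length 5
  Position 9 ('b'): window [4,9] length 6 -- new best
  Position 10 ('e'): repeat (last at 6), move window start to 7
  Position 10 ('e'): window [7,10] length 4
Longest substring with no repeats: "hdegcb" with length 6

6


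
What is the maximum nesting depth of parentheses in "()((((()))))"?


Input: "()((((()))))"
Tracking depth:
  Position 0 '(': depth becomes 1
  Position 1 ')': depth becomes 0
  Position 2 '(': depth becomes 1
  Position 3 '(': depth becomes 2
  Position 4 '(': depth becomes 3
  Position 5 '(': depth becomes 4
  Position 6 '(': depth becomes 5
  Position 7 ')': depth becomes 4
  Position 8 ')': depth becomes 3
  Position 9 ')': depth becomes 2
  Position 10 ')': depth becomes 1
  Position 11 ')': depth becomes 0
Maximum depth reached: 5

5


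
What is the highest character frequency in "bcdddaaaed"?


Input: bcdddaaaed
Character counts:
  'a': 3
  'b': 1
  'c': 1
  'd': 4
  'e': 1
Maximum frequency: 4

4


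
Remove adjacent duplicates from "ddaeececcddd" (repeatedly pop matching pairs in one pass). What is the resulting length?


Input: ddaeececcddd
Stack-based adjacent duplicate removal:
  Read 'd': push. Stack: d
  Read 'd': matches stack top 'd' => pop. Stack: (empty)
  Read 'a': push. Stack: a
  Read 'e': push. Stack: ae
  Read 'e': matches stack top 'e' => pop. Stack: a
  Read 'c': push. Stack: ac
  Read 'e': push. Stack: ace
  Read 'c': push. Stack: acec
  Read 'c': matches stack top 'c' => pop. Stack: ace
  Read 'd': push. Stack: aced
  Read 'd': matches stack top 'd' => pop. Stack: ace
  Read 'd': push. Stack: aced
Final stack: "aced" (length 4)

4


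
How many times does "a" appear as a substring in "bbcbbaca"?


Searching for "a" in "bbcbbaca"
Scanning each position:
  Position 0: "b" => no
  Position 1: "b" => no
  Position 2: "c" => no
  Position 3: "b" => no
  Position 4: "b" => no
  Position 5: "a" => MATCH
  Position 6: "c" => no
  Position 7: "a" => MATCH
Total occurrences: 2

2


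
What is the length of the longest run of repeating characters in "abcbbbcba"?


Input: "abcbbbcba"
Scanning for longest run:
  Position 1 ('b'): new char, reset run to 1
  Position 2 ('c'): new char, reset run to 1
  Position 3 ('b'): new char, reset run to 1
  Position 4 ('b'): continues run of 'b', length=2
  Position 5 ('b'): continues run of 'b', length=3
  Position 6 ('c'): new char, reset run to 1
  Position 7 ('b'): new char, reset run to 1
  Position 8 ('a'): new char, reset run to 1
Longest run: 'b' with length 3

3


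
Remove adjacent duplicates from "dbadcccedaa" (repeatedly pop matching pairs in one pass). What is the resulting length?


Input: dbadcccedaa
Stack-based adjacent duplicate removal:
  Read 'd': push. Stack: d
  Read 'b': push. Stack: db
  Read 'a': push. Stack: dba
  Read 'd': push. Stack: dbad
  Read 'c': push. Stack: dbadc
  Read 'c': matches stack top 'c' => pop. Stack: dbad
  Read 'c': push. Stack: dbadc
  Read 'e': push. Stack: dbadce
  Read 'd': push. Stack: dbadced
  Read 'a': push. Stack: dbadceda
  Read 'a': matches stack top 'a' => pop. Stack: dbadced
Final stack: "dbadced" (length 7)

7


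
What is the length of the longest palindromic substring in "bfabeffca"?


Input: "bfabeffca"
Checking substrings for palindromes:
  [5:7] "ff" (len 2) => palindrome
Longest palindromic substring: "ff" with length 2

2


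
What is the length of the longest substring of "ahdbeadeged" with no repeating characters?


Input: "ahdbeadeged"
Sliding window (track last position of each char):
  Position 0 ('a'): window [0,0] length 1 -- new best
  Position 1 ('h'): window [0,1] length 2 -- new best
  Position 2 ('d'): window [0,2] length 3 -- new best
  Position 3 ('b'): window [0,3] length 4 -- new best
  Position 4 ('e'): window [0,4] length 5 -- new best
  Position 5 ('a'): repeat (last at 0), move window start to 1
  Position 5 ('a'): window [1,5] length 5
  Position 6 ('d'): repeat (last at 2), move window start to 3
  Position 6 ('d'): window [3,6] length 4
  Position 7 ('e'): repeat (last at 4), move window start to 5
  Position 7 ('e'): window [5,7] length 3
  Position 8 ('g'): window [5,8] length 4
  Position 9 ('e'): repeat (last at 7), move window start to 8
  Position 9 ('e'): window [8,9] length 2
  Position 10 ('d'): window [8,10] length 3
Longest substring with no repeats: "ahdbe" with length 5

5


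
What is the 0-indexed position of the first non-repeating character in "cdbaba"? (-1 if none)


Input: cdbaba
Character frequencies:
  'a': 2
  'b': 2
  'c': 1
  'd': 1
Scanning left to right for freq == 1:
  Position 0 ('c'): unique! => answer = 0

0


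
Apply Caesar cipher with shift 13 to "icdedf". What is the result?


Caesar cipher: shift "icdedf" by 13
  'i' (pos 8) + 13 = pos 21 = 'v'
  'c' (pos 2) + 13 = pos 15 = 'p'
  'd' (pos 3) + 13 = pos 16 = 'q'
  'e' (pos 4) + 13 = pos 17 = 'r'
  'd' (pos 3) + 13 = pos 16 = 'q'
  'f' (pos 5) + 13 = pos 18 = 's'
Result: vpqrqs

vpqrqs


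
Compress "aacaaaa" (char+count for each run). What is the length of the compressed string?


Input: aacaaaa
Runs:
  'a' x 2 => "a2"
  'c' x 1 => "c1"
  'a' x 4 => "a4"
Compressed: "a2c1a4"
Compressed length: 6

6


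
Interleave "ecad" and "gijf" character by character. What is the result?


Interleaving "ecad" and "gijf":
  Position 0: 'e' from first, 'g' from second => "eg"
  Position 1: 'c' from first, 'i' from second => "ci"
  Position 2: 'a' from first, 'j' from second => "aj"
  Position 3: 'd' from first, 'f' from second => "df"
Result: egciajdf

egciajdf


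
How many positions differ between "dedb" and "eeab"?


Comparing "dedb" and "eeab" position by position:
  Position 0: 'd' vs 'e' => DIFFER
  Position 1: 'e' vs 'e' => same
  Position 2: 'd' vs 'a' => DIFFER
  Position 3: 'b' vs 'b' => same
Positions that differ: 2

2


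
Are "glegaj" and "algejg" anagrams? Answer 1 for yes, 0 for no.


Strings: "glegaj", "algejg"
Sorted first:  aeggjl
Sorted second: aeggjl
Sorted forms match => anagrams

1


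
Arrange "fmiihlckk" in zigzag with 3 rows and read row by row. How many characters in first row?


Zigzag "fmiihlckk" into 3 rows:
Placing characters:
  'f' => row 0
  'm' => row 1
  'i' => row 2
  'i' => row 1
  'h' => row 0
  'l' => row 1
  'c' => row 2
  'k' => row 1
  'k' => row 0
Rows:
  Row 0: "fhk"
  Row 1: "milk"
  Row 2: "ic"
First row length: 3

3


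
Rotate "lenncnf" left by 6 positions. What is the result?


Input: "lenncnf", rotate left by 6
First 6 characters: "lenncn"
Remaining characters: "f"
Concatenate remaining + first: "f" + "lenncn" = "flenncn"

flenncn


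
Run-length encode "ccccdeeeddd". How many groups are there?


Input: ccccdeeeddd
Scanning for consecutive runs:
  Group 1: 'c' x 4 (positions 0-3)
  Group 2: 'd' x 1 (positions 4-4)
  Group 3: 'e' x 3 (positions 5-7)
  Group 4: 'd' x 3 (positions 8-10)
Total groups: 4

4


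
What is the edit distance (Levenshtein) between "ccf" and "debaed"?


Computing edit distance: "ccf" -> "debaed"
DP table:
           d    e    b    a    e    d
      0    1    2    3    4    5    6
  c   1    1    2    3    4    5    6
  c   2    2    2    3    4    5    6
  f   3    3    3    3    4    5    6
Edit distance = dp[3][6] = 6

6


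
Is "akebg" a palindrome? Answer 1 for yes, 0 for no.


Input: akebg
Reversed: gbeka
  Compare pos 0 ('a') with pos 4 ('g'): MISMATCH
  Compare pos 1 ('k') with pos 3 ('b'): MISMATCH
Result: not a palindrome

0


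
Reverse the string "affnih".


Input: affnih
Reading characters right to left:
  Position 5: 'h'
  Position 4: 'i'
  Position 3: 'n'
  Position 2: 'f'
  Position 1: 'f'
  Position 0: 'a'
Reversed: hinffa

hinffa


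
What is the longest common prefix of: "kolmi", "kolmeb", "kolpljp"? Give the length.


Words: kolmi, kolmeb, kolpljp
  Position 0: all 'k' => match
  Position 1: all 'o' => match
  Position 2: all 'l' => match
  Position 3: ('m', 'm', 'p') => mismatch, stop
LCP = "kol" (length 3)

3


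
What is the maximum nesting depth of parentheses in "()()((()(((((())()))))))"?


Input: "()()((()(((((())()))))))"
Tracking depth:
  Position 0 '(': depth becomes 1
  Position 1 ')': depth becomes 0
  Position 2 '(': depth becomes 1
  Position 3 ')': depth becomes 0
  Position 4 '(': depth becomes 1
  Position 5 '(': depth becomes 2
  Position 6 '(': depth becomes 3
  Position 7 ')': depth becomes 2
  Position 8 '(': depth becomes 3
  Position 9 '(': depth becomes 4
  Position 10 '(': depth becomes 5
  Position 11 '(': depth becomes 6
  Position 12 '(': depth becomes 7
  Position 13 '(': depth becomes 8
  Position 14 ')': depth becomes 7
  Position 15 ')': depth becomes 6
  Position 16 '(': depth becomes 7
  Position 17 ')': depth becomes 6
  Position 18 ')': depth becomes 5
  Position 19 ')': depth becomes 4
  Position 20 ')': depth becomes 3
  Position 21 ')': depth becomes 2
  Position 22 ')': depth becomes 1
  Position 23 ')': depth becomes 0
Maximum depth reached: 8

8


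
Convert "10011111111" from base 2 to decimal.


Input: "10011111111" in base 2
Positional expansion:
  Digit '1' (value 1) x 2^10 = 1024
  Digit '0' (value 0) x 2^9 = 0
  Digit '0' (value 0) x 2^8 = 0
  Digit '1' (value 1) x 2^7 = 128
  Digit '1' (value 1) x 2^6 = 64
  Digit '1' (value 1) x 2^5 = 32
  Digit '1' (value 1) x 2^4 = 16
  Digit '1' (value 1) x 2^3 = 8
  Digit '1' (value 1) x 2^2 = 4
  Digit '1' (value 1) x 2^1 = 2
  Digit '1' (value 1) x 2^0 = 1
Sum = 1279

1279


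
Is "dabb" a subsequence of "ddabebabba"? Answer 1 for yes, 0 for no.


Check if "dabb" is a subsequence of "ddabebabba"
Greedy scan:
  Position 0 ('d'): matches sub[0] = 'd'
  Position 1 ('d'): no match needed
  Position 2 ('a'): matches sub[1] = 'a'
  Position 3 ('b'): matches sub[2] = 'b'
  Position 4 ('e'): no match needed
  Position 5 ('b'): matches sub[3] = 'b'
  Position 6 ('a'): no match needed
  Position 7 ('b'): no match needed
  Position 8 ('b'): no match needed
  Position 9 ('a'): no match needed
All 4 characters matched => is a subsequence

1


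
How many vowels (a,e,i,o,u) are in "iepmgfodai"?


Input: iepmgfodai
Checking each character:
  'i' at position 0: vowel (running total: 1)
  'e' at position 1: vowel (running total: 2)
  'p' at position 2: consonant
  'm' at position 3: consonant
  'g' at position 4: consonant
  'f' at position 5: consonant
  'o' at position 6: vowel (running total: 3)
  'd' at position 7: consonant
  'a' at position 8: vowel (running total: 4)
  'i' at position 9: vowel (running total: 5)
Total vowels: 5

5


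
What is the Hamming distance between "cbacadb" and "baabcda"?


Comparing "cbacadb" and "baabcda" position by position:
  Position 0: 'c' vs 'b' => differ
  Position 1: 'b' vs 'a' => differ
  Position 2: 'a' vs 'a' => same
  Position 3: 'c' vs 'b' => differ
  Position 4: 'a' vs 'c' => differ
  Position 5: 'd' vs 'd' => same
  Position 6: 'b' vs 'a' => differ
Total differences (Hamming distance): 5

5


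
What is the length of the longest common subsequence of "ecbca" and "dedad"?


LCS of "ecbca" and "dedad"
DP table:
           d    e    d    a    d
      0    0    0    0    0    0
  e   0    0    1    1    1    1
  c   0    0    1    1    1    1
  b   0    0    1    1    1    1
  c   0    0    1    1    1    1
  a   0    0    1    1    2    2
LCS length = dp[5][5] = 2

2


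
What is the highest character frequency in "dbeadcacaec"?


Input: dbeadcacaec
Character counts:
  'a': 3
  'b': 1
  'c': 3
  'd': 2
  'e': 2
Maximum frequency: 3

3


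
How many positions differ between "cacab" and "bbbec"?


Comparing "cacab" and "bbbec" position by position:
  Position 0: 'c' vs 'b' => DIFFER
  Position 1: 'a' vs 'b' => DIFFER
  Position 2: 'c' vs 'b' => DIFFER
  Position 3: 'a' vs 'e' => DIFFER
  Position 4: 'b' vs 'c' => DIFFER
Positions that differ: 5

5


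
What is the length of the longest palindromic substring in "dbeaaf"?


Input: "dbeaaf"
Checking substrings for palindromes:
  [3:5] "aa" (len 2) => palindrome
Longest palindromic substring: "aa" with length 2

2


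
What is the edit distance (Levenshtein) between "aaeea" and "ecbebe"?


Computing edit distance: "aaeea" -> "ecbebe"
DP table:
           e    c    b    e    b    e
      0    1    2    3    4    5    6
  a   1    1    2    3    4    5    6
  a   2    2    2    3    4    5    6
  e   3    2    3    3    3    4    5
  e   4    3    3    4    3    4    4
  a   5    4    4    4    4    4    5
Edit distance = dp[5][6] = 5

5


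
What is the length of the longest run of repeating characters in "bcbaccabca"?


Input: "bcbaccabca"
Scanning for longest run:
  Position 1 ('c'): new char, reset run to 1
  Position 2 ('b'): new char, reset run to 1
  Position 3 ('a'): new char, reset run to 1
  Position 4 ('c'): new char, reset run to 1
  Position 5 ('c'): continues run of 'c', length=2
  Position 6 ('a'): new char, reset run to 1
  Position 7 ('b'): new char, reset run to 1
  Position 8 ('c'): new char, reset run to 1
  Position 9 ('a'): new char, reset run to 1
Longest run: 'c' with length 2

2


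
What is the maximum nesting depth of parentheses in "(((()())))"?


Input: "(((()())))"
Tracking depth:
  Position 0 '(': depth becomes 1
  Position 1 '(': depth becomes 2
  Position 2 '(': depth becomes 3
  Position 3 '(': depth becomes 4
  Position 4 ')': depth becomes 3
  Position 5 '(': depth becomes 4
  Position 6 ')': depth becomes 3
  Position 7 ')': depth becomes 2
  Position 8 ')': depth becomes 1
  Position 9 ')': depth becomes 0
Maximum depth reached: 4

4


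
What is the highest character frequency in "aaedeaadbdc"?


Input: aaedeaadbdc
Character counts:
  'a': 4
  'b': 1
  'c': 1
  'd': 3
  'e': 2
Maximum frequency: 4

4


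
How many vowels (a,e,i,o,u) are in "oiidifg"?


Input: oiidifg
Checking each character:
  'o' at position 0: vowel (running total: 1)
  'i' at position 1: vowel (running total: 2)
  'i' at position 2: vowel (running total: 3)
  'd' at position 3: consonant
  'i' at position 4: vowel (running total: 4)
  'f' at position 5: consonant
  'g' at position 6: consonant
Total vowels: 4

4


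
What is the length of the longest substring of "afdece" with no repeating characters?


Input: "afdece"
Sliding window (track last position of each char):
  Position 0 ('a'): window [0,0] length 1 -- new best
  Position 1 ('f'): window [0,1] length 2 -- new best
  Position 2 ('d'): window [0,2] length 3 -- new best
  Position 3 ('e'): window [0,3] length 4 -- new best
  Position 4 ('c'): window [0,4] length 5 -- new best
  Position 5 ('e'): repeat (last at 3), move window start to 4
  Position 5 ('e'): window [4,5] length 2
Longest substring with no repeats: "afdec" with length 5

5


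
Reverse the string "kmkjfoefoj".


Input: kmkjfoefoj
Reading characters right to left:
  Position 9: 'j'
  Position 8: 'o'
  Position 7: 'f'
  Position 6: 'e'
  Position 5: 'o'
  Position 4: 'f'
  Position 3: 'j'
  Position 2: 'k'
  Position 1: 'm'
  Position 0: 'k'
Reversed: jofeofjkmk

jofeofjkmk


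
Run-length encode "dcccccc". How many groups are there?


Input: dcccccc
Scanning for consecutive runs:
  Group 1: 'd' x 1 (positions 0-0)
  Group 2: 'c' x 6 (positions 1-6)
Total groups: 2

2


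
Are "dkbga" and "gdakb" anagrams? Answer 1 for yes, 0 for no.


Strings: "dkbga", "gdakb"
Sorted first:  abdgk
Sorted second: abdgk
Sorted forms match => anagrams

1


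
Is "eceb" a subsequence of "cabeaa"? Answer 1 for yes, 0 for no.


Check if "eceb" is a subsequence of "cabeaa"
Greedy scan:
  Position 0 ('c'): no match needed
  Position 1 ('a'): no match needed
  Position 2 ('b'): no match needed
  Position 3 ('e'): matches sub[0] = 'e'
  Position 4 ('a'): no match needed
  Position 5 ('a'): no match needed
Only matched 1/4 characters => not a subsequence

0


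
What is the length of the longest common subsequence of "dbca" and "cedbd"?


LCS of "dbca" and "cedbd"
DP table:
           c    e    d    b    d
      0    0    0    0    0    0
  d   0    0    0    1    1    1
  b   0    0    0    1    2    2
  c   0    1    1    1    2    2
  a   0    1    1    1    2    2
LCS length = dp[4][5] = 2

2


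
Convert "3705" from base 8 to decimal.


Input: "3705" in base 8
Positional expansion:
  Digit '3' (value 3) x 8^3 = 1536
  Digit '7' (value 7) x 8^2 = 448
  Digit '0' (value 0) x 8^1 = 0
  Digit '5' (value 5) x 8^0 = 5
Sum = 1989

1989


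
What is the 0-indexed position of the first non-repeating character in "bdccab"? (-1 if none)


Input: bdccab
Character frequencies:
  'a': 1
  'b': 2
  'c': 2
  'd': 1
Scanning left to right for freq == 1:
  Position 0 ('b'): freq=2, skip
  Position 1 ('d'): unique! => answer = 1

1


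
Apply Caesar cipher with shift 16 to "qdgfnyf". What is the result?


Caesar cipher: shift "qdgfnyf" by 16
  'q' (pos 16) + 16 = pos 6 = 'g'
  'd' (pos 3) + 16 = pos 19 = 't'
  'g' (pos 6) + 16 = pos 22 = 'w'
  'f' (pos 5) + 16 = pos 21 = 'v'
  'n' (pos 13) + 16 = pos 3 = 'd'
  'y' (pos 24) + 16 = pos 14 = 'o'
  'f' (pos 5) + 16 = pos 21 = 'v'
Result: gtwvdov

gtwvdov


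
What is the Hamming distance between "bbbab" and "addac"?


Comparing "bbbab" and "addac" position by position:
  Position 0: 'b' vs 'a' => differ
  Position 1: 'b' vs 'd' => differ
  Position 2: 'b' vs 'd' => differ
  Position 3: 'a' vs 'a' => same
  Position 4: 'b' vs 'c' => differ
Total differences (Hamming distance): 4

4


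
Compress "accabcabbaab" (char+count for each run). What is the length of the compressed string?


Input: accabcabbaab
Runs:
  'a' x 1 => "a1"
  'c' x 2 => "c2"
  'a' x 1 => "a1"
  'b' x 1 => "b1"
  'c' x 1 => "c1"
  'a' x 1 => "a1"
  'b' x 2 => "b2"
  'a' x 2 => "a2"
  'b' x 1 => "b1"
Compressed: "a1c2a1b1c1a1b2a2b1"
Compressed length: 18

18


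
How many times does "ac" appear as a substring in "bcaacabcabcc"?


Searching for "ac" in "bcaacabcabcc"
Scanning each position:
  Position 0: "bc" => no
  Position 1: "ca" => no
  Position 2: "aa" => no
  Position 3: "ac" => MATCH
  Position 4: "ca" => no
  Position 5: "ab" => no
  Position 6: "bc" => no
  Position 7: "ca" => no
  Position 8: "ab" => no
  Position 9: "bc" => no
  Position 10: "cc" => no
Total occurrences: 1

1


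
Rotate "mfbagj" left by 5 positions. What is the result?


Input: "mfbagj", rotate left by 5
First 5 characters: "mfbag"
Remaining characters: "j"
Concatenate remaining + first: "j" + "mfbag" = "jmfbag"

jmfbag


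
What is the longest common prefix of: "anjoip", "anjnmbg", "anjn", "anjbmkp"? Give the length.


Words: anjoip, anjnmbg, anjn, anjbmkp
  Position 0: all 'a' => match
  Position 1: all 'n' => match
  Position 2: all 'j' => match
  Position 3: ('o', 'n', 'n', 'b') => mismatch, stop
LCP = "anj" (length 3)

3


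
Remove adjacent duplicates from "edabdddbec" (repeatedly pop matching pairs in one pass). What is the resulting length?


Input: edabdddbec
Stack-based adjacent duplicate removal:
  Read 'e': push. Stack: e
  Read 'd': push. Stack: ed
  Read 'a': push. Stack: eda
  Read 'b': push. Stack: edab
  Read 'd': push. Stack: edabd
  Read 'd': matches stack top 'd' => pop. Stack: edab
  Read 'd': push. Stack: edabd
  Read 'b': push. Stack: edabdb
  Read 'e': push. Stack: edabdbe
  Read 'c': push. Stack: edabdbec
Final stack: "edabdbec" (length 8)

8


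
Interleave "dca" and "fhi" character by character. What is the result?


Interleaving "dca" and "fhi":
  Position 0: 'd' from first, 'f' from second => "df"
  Position 1: 'c' from first, 'h' from second => "ch"
  Position 2: 'a' from first, 'i' from second => "ai"
Result: dfchai

dfchai


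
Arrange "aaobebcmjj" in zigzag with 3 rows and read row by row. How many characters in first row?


Zigzag "aaobebcmjj" into 3 rows:
Placing characters:
  'a' => row 0
  'a' => row 1
  'o' => row 2
  'b' => row 1
  'e' => row 0
  'b' => row 1
  'c' => row 2
  'm' => row 1
  'j' => row 0
  'j' => row 1
Rows:
  Row 0: "aej"
  Row 1: "abbmj"
  Row 2: "oc"
First row length: 3

3
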